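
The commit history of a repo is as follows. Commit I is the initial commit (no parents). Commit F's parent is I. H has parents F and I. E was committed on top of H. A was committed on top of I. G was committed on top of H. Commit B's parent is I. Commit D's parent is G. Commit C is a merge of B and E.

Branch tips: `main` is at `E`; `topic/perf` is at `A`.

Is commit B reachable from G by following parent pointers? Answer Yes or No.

Ancestors of G: {F, G, H, I}.
B is not in that set, so it is not an ancestor of G.

No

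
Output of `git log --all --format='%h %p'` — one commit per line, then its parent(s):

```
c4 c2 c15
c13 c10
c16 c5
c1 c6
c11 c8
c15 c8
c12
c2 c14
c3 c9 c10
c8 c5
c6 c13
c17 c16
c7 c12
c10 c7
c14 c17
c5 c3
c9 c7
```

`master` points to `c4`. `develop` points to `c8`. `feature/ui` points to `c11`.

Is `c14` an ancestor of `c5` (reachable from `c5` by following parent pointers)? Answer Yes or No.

Ancestors of c5: {c10, c12, c3, c5, c7, c9}.
c14 is not in that set, so it is not an ancestor of c5.

No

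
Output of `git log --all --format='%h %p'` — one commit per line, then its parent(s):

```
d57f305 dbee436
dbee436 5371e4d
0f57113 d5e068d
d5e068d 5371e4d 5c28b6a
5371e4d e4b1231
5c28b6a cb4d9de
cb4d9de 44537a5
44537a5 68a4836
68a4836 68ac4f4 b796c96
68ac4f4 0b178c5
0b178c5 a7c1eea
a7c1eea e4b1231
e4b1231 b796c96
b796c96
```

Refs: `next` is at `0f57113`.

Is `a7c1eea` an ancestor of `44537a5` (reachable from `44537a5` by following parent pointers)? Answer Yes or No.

Ancestors of 44537a5 (commits reachable by following parents): {0b178c5, 44537a5, 68a4836, 68ac4f4, a7c1eea, b796c96, e4b1231}.
a7c1eea is in that set, so it is an ancestor of 44537a5.

Yes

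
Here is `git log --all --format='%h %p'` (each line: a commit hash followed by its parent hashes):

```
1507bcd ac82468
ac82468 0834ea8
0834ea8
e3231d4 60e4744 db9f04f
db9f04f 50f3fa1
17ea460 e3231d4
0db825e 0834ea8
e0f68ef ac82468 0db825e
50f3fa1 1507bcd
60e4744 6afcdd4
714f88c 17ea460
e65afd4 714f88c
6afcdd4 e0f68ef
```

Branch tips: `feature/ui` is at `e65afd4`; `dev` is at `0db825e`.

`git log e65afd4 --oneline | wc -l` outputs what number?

Walking parent pointers from e65afd4: reachable set = {0834ea8, 0db825e, 1507bcd, 17ea460, 50f3fa1, 60e4744, 6afcdd4, 714f88c, ac82468, db9f04f, e0f68ef, e3231d4, e65afd4}.
That is 13 commits.

13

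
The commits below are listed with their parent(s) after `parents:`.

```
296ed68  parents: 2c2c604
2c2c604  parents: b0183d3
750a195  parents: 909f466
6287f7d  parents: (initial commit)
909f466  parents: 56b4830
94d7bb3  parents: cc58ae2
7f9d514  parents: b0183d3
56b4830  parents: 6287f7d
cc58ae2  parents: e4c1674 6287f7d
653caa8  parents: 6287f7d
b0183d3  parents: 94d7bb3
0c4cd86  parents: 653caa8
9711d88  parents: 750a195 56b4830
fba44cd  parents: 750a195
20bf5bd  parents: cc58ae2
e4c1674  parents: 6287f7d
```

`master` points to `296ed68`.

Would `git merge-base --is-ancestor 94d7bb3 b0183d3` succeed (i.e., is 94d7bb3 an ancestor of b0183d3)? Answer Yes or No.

Ancestors of b0183d3 (commits reachable by following parents): {6287f7d, 94d7bb3, b0183d3, cc58ae2, e4c1674}.
94d7bb3 is in that set, so it is an ancestor of b0183d3.

Yes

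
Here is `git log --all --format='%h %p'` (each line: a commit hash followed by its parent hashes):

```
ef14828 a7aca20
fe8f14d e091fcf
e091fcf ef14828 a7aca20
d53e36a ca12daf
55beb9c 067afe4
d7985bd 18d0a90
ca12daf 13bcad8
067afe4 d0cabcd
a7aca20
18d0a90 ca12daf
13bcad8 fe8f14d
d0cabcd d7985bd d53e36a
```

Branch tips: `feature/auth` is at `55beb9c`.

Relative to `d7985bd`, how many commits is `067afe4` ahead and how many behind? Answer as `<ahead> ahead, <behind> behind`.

3 ahead, 0 behind

Reachable from 067afe4: {067afe4, 13bcad8, 18d0a90, a7aca20, ca12daf, d0cabcd, d53e36a, d7985bd, e091fcf, ef14828, fe8f14d}.
Reachable from d7985bd: {13bcad8, 18d0a90, a7aca20, ca12daf, d7985bd, e091fcf, ef14828, fe8f14d}.
Only in 067afe4's history (ahead): {067afe4, d0cabcd, d53e36a} — 3.
Only in d7985bd's history (behind): {} — 0.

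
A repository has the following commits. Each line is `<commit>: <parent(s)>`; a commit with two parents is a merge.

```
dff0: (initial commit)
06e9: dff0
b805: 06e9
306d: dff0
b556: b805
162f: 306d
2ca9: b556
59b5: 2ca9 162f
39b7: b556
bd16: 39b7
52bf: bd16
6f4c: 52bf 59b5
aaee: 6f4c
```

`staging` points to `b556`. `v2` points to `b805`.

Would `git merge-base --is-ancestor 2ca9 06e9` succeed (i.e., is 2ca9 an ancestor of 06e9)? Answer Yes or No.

No

Ancestors of 06e9: {06e9, dff0}.
2ca9 is not in that set, so it is not an ancestor of 06e9.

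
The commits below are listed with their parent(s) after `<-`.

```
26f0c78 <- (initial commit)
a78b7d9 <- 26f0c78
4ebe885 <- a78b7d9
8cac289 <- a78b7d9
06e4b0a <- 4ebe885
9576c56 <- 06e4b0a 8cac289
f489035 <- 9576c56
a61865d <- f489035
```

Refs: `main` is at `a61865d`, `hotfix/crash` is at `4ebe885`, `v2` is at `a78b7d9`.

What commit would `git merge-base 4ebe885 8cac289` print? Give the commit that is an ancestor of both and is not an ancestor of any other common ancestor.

a78b7d9

Ancestors of 4ebe885: {26f0c78, 4ebe885, a78b7d9}.
Ancestors of 8cac289: {26f0c78, 8cac289, a78b7d9}.
Common ancestors: {26f0c78, a78b7d9}.
Among these, a78b7d9 is not an ancestor of any other common ancestor — it is the merge base.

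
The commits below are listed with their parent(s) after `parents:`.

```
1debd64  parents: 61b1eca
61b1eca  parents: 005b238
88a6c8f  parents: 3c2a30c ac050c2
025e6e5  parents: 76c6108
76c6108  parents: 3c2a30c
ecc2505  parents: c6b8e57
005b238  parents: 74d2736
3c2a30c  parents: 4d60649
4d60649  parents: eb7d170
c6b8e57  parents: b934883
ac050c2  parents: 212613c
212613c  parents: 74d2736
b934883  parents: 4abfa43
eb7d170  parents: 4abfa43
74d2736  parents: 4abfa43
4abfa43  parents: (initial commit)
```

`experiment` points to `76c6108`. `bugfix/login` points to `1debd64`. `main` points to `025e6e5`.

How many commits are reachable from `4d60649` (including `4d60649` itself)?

Walking parent pointers from 4d60649: reachable set = {4abfa43, 4d60649, eb7d170}.
That is 3 commits.

3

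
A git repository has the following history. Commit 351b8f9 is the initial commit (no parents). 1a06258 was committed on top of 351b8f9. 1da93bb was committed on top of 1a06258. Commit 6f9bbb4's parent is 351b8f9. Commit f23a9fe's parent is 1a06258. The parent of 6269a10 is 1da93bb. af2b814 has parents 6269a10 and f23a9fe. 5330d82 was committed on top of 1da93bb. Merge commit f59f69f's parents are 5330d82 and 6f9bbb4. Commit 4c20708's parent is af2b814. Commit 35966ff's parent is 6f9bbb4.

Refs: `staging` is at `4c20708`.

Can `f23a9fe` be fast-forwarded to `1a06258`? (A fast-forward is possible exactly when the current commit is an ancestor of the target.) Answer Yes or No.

A fast-forward from f23a9fe to 1a06258 is possible iff f23a9fe is an ancestor of 1a06258.
Ancestors of 1a06258: {1a06258, 351b8f9}.
f23a9fe is not among them, so fast-forward is not possible.

No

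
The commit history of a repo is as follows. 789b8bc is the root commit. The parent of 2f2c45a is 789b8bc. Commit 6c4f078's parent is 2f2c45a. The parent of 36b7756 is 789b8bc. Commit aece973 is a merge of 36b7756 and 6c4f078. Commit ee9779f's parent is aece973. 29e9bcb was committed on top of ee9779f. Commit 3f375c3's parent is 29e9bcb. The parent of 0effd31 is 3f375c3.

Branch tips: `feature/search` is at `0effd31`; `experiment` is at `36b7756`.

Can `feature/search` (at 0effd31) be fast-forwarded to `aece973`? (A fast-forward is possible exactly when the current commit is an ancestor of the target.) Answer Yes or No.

No

A fast-forward from 0effd31 to aece973 is possible iff 0effd31 is an ancestor of aece973.
Ancestors of aece973: {2f2c45a, 36b7756, 6c4f078, 789b8bc, aece973}.
0effd31 is not among them, so fast-forward is not possible.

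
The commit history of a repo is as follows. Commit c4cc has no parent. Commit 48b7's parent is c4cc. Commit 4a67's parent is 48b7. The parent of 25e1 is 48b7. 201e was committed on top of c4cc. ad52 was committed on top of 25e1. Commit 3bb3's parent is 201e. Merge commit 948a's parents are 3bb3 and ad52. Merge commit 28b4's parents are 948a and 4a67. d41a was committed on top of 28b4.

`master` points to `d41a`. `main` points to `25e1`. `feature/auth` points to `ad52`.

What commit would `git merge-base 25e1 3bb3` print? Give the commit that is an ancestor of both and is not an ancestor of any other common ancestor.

Ancestors of 25e1: {25e1, 48b7, c4cc}.
Ancestors of 3bb3: {201e, 3bb3, c4cc}.
Common ancestors: {c4cc}.
The only common ancestor is c4cc, so it is the merge base.

c4cc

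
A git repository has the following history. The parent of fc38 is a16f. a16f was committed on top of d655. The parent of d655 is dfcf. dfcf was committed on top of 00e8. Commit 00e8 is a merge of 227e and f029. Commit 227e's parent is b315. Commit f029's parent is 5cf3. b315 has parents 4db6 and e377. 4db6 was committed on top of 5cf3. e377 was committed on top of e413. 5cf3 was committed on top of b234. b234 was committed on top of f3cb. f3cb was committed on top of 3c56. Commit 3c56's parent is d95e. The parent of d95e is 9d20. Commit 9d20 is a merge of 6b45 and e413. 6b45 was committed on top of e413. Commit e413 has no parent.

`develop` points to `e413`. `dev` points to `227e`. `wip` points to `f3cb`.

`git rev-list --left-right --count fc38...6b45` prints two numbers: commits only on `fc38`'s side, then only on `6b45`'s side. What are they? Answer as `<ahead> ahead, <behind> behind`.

16 ahead, 0 behind

Reachable from fc38: {00e8, 227e, 3c56, 4db6, 5cf3, 6b45, 9d20, a16f, b234, b315, d655, d95e, dfcf, e377, e413, f029, f3cb, fc38}.
Reachable from 6b45: {6b45, e413}.
Only in fc38's history (ahead): {00e8, 227e, 3c56, 4db6, 5cf3, 9d20, a16f, b234, b315, d655, d95e, dfcf, e377, f029, f3cb, fc38} — 16.
Only in 6b45's history (behind): {} — 0.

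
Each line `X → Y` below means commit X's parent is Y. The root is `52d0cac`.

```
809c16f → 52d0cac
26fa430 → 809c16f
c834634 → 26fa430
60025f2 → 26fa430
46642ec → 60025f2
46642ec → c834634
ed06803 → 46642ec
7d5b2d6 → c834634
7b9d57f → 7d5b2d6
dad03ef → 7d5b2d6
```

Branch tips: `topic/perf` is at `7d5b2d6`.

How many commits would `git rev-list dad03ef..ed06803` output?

Reachable from ed06803: {26fa430, 46642ec, 52d0cac, 60025f2, 809c16f, c834634, ed06803}.
Reachable from dad03ef: {26fa430, 52d0cac, 7d5b2d6, 809c16f, c834634, dad03ef}.
In ed06803's history but not dad03ef's: {46642ec, 60025f2, ed06803} — 3 commits.

3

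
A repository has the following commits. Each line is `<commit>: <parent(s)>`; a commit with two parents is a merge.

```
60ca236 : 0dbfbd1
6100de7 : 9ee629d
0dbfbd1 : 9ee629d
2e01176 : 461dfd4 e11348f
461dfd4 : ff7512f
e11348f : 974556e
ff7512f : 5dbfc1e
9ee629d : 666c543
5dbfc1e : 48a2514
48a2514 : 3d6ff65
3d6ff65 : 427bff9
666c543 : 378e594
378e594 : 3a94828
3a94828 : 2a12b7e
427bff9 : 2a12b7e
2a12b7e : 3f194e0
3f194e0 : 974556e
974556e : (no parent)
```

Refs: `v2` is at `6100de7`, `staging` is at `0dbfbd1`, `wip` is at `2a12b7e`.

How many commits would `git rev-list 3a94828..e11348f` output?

Reachable from e11348f: {974556e, e11348f}.
Reachable from 3a94828: {2a12b7e, 3a94828, 3f194e0, 974556e}.
In e11348f's history but not 3a94828's: {e11348f} — 1 commit.

1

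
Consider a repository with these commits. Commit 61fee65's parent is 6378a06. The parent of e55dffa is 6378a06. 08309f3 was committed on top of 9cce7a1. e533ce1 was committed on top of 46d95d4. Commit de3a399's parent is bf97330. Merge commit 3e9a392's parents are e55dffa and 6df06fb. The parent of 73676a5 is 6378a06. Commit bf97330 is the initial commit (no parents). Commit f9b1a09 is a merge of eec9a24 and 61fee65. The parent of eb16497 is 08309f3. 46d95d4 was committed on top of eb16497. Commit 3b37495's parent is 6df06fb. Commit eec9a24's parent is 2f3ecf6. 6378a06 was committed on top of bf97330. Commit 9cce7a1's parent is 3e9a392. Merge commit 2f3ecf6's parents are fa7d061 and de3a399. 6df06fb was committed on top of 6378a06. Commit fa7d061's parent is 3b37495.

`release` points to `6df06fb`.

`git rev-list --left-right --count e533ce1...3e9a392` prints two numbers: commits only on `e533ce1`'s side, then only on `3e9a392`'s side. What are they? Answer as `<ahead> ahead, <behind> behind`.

5 ahead, 0 behind

Reachable from e533ce1: {08309f3, 3e9a392, 46d95d4, 6378a06, 6df06fb, 9cce7a1, bf97330, e533ce1, e55dffa, eb16497}.
Reachable from 3e9a392: {3e9a392, 6378a06, 6df06fb, bf97330, e55dffa}.
Only in e533ce1's history (ahead): {08309f3, 46d95d4, 9cce7a1, e533ce1, eb16497} — 5.
Only in 3e9a392's history (behind): {} — 0.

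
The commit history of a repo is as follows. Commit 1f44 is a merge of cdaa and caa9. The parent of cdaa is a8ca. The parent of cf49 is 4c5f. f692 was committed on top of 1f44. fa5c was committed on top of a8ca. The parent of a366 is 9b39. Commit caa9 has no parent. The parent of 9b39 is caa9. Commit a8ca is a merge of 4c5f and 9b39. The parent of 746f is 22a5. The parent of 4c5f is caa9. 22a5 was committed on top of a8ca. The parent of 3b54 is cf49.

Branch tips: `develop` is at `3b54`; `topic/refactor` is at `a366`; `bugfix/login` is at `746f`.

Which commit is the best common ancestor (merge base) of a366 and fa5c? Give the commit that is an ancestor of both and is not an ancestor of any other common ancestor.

Ancestors of a366: {9b39, a366, caa9}.
Ancestors of fa5c: {4c5f, 9b39, a8ca, caa9, fa5c}.
Common ancestors: {9b39, caa9}.
Among these, 9b39 is not an ancestor of any other common ancestor — it is the merge base.

9b39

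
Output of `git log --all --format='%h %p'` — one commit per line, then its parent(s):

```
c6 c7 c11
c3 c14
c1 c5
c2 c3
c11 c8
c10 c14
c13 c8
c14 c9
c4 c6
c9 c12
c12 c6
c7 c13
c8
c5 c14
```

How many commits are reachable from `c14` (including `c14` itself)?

8

Walking parent pointers from c14: reachable set = {c11, c12, c13, c14, c6, c7, c8, c9}.
That is 8 commits.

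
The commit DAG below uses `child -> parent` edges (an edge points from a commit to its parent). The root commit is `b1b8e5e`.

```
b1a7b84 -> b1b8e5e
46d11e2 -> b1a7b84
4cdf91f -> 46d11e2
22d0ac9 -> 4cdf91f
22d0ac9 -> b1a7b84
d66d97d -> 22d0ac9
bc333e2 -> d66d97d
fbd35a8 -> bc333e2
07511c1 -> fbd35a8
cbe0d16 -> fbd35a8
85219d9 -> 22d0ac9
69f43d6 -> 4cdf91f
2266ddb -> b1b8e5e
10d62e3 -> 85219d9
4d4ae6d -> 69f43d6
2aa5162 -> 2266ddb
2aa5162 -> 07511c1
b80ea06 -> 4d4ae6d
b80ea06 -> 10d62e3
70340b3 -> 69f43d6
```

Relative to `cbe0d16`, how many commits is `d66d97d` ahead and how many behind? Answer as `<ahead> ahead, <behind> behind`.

0 ahead, 3 behind

Reachable from d66d97d: {22d0ac9, 46d11e2, 4cdf91f, b1a7b84, b1b8e5e, d66d97d}.
Reachable from cbe0d16: {22d0ac9, 46d11e2, 4cdf91f, b1a7b84, b1b8e5e, bc333e2, cbe0d16, d66d97d, fbd35a8}.
Only in d66d97d's history (ahead): {} — 0.
Only in cbe0d16's history (behind): {bc333e2, cbe0d16, fbd35a8} — 3.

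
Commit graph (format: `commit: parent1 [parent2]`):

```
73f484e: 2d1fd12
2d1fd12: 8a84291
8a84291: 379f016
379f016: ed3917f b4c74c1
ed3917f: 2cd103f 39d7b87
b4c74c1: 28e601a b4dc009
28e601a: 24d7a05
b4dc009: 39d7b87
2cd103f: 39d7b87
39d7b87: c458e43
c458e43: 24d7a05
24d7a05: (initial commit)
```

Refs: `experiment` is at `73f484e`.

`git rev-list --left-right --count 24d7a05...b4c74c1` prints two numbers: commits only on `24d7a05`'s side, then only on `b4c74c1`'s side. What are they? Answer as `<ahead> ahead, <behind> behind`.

0 ahead, 5 behind

Reachable from 24d7a05: {24d7a05}.
Reachable from b4c74c1: {24d7a05, 28e601a, 39d7b87, b4c74c1, b4dc009, c458e43}.
Only in 24d7a05's history (ahead): {} — 0.
Only in b4c74c1's history (behind): {28e601a, 39d7b87, b4c74c1, b4dc009, c458e43} — 5.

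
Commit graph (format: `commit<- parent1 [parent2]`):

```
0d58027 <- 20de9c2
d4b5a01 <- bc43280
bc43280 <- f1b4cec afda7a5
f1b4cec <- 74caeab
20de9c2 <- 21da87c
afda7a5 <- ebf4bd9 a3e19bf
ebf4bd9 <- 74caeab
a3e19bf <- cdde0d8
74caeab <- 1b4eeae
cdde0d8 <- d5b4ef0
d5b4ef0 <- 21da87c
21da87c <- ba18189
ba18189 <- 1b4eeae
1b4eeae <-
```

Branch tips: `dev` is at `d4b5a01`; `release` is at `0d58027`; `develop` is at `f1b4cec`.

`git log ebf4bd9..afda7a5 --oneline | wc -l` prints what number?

Reachable from afda7a5: {1b4eeae, 21da87c, 74caeab, a3e19bf, afda7a5, ba18189, cdde0d8, d5b4ef0, ebf4bd9}.
Reachable from ebf4bd9: {1b4eeae, 74caeab, ebf4bd9}.
In afda7a5's history but not ebf4bd9's: {21da87c, a3e19bf, afda7a5, ba18189, cdde0d8, d5b4ef0} — 6 commits.

6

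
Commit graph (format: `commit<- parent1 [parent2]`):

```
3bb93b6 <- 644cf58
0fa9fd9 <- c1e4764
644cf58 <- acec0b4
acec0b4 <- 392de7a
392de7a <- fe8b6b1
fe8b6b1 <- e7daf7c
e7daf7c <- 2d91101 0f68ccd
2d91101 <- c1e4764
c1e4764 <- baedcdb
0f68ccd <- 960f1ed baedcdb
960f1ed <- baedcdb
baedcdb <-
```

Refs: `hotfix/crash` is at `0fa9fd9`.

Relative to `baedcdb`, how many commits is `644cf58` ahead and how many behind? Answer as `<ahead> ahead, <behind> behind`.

9 ahead, 0 behind

Reachable from 644cf58: {0f68ccd, 2d91101, 392de7a, 644cf58, 960f1ed, acec0b4, baedcdb, c1e4764, e7daf7c, fe8b6b1}.
Reachable from baedcdb: {baedcdb}.
Only in 644cf58's history (ahead): {0f68ccd, 2d91101, 392de7a, 644cf58, 960f1ed, acec0b4, c1e4764, e7daf7c, fe8b6b1} — 9.
Only in baedcdb's history (behind): {} — 0.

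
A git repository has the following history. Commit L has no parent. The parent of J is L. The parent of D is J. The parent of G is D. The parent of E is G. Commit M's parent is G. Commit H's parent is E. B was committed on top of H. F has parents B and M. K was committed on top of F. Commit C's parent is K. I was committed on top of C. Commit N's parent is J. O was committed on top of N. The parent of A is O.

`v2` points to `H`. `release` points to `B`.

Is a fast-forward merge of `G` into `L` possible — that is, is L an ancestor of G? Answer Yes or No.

A fast-forward from L to G is possible iff L is an ancestor of G.
Ancestors of G: {D, G, J, L}.
L is among them, so fast-forward is possible.

Yes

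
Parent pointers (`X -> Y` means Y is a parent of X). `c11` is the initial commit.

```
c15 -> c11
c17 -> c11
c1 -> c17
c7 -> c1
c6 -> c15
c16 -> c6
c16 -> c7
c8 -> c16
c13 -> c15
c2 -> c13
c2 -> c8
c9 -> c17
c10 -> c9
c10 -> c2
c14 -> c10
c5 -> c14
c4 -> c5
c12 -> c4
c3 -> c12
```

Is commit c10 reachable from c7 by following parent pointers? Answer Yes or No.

No

Ancestors of c7: {c1, c11, c17, c7}.
c10 is not in that set, so it is not an ancestor of c7.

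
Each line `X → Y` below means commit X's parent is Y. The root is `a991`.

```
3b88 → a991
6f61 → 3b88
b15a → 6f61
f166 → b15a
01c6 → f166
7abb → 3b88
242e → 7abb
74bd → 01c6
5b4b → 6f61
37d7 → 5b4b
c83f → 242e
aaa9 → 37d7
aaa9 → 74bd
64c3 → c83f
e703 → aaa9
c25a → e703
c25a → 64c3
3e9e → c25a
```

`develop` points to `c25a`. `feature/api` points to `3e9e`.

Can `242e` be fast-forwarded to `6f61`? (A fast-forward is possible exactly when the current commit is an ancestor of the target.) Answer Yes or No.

A fast-forward from 242e to 6f61 is possible iff 242e is an ancestor of 6f61.
Ancestors of 6f61: {3b88, 6f61, a991}.
242e is not among them, so fast-forward is not possible.

No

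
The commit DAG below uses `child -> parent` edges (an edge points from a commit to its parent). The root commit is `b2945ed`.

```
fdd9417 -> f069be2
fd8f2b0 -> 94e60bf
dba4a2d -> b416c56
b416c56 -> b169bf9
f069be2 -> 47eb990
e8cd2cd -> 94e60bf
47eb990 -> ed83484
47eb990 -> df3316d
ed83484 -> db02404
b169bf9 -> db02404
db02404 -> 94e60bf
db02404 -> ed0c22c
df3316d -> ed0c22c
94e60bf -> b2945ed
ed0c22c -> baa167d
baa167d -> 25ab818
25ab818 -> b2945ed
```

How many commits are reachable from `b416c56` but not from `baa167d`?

5

Reachable from b416c56: {25ab818, 94e60bf, b169bf9, b2945ed, b416c56, baa167d, db02404, ed0c22c}.
Reachable from baa167d: {25ab818, b2945ed, baa167d}.
In b416c56's history but not baa167d's: {94e60bf, b169bf9, b416c56, db02404, ed0c22c} — 5 commits.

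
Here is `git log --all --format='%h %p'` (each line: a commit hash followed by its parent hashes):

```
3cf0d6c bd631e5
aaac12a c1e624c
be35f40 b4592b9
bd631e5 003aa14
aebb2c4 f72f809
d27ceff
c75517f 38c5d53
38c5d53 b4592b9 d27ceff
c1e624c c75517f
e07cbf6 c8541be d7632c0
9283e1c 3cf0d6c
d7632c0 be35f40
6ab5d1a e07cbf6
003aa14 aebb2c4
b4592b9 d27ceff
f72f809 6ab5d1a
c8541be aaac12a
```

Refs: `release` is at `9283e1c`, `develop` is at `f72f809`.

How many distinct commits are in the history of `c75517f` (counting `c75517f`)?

Walking parent pointers from c75517f: reachable set = {38c5d53, b4592b9, c75517f, d27ceff}.
That is 4 commits.

4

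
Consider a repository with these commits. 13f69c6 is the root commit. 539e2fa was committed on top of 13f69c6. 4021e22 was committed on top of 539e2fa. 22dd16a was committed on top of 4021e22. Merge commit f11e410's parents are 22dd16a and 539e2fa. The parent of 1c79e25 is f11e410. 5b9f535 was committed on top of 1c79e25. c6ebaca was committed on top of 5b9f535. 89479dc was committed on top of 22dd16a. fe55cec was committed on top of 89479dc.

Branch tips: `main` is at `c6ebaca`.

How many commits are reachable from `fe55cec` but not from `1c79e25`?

2

Reachable from fe55cec: {13f69c6, 22dd16a, 4021e22, 539e2fa, 89479dc, fe55cec}.
Reachable from 1c79e25: {13f69c6, 1c79e25, 22dd16a, 4021e22, 539e2fa, f11e410}.
In fe55cec's history but not 1c79e25's: {89479dc, fe55cec} — 2 commits.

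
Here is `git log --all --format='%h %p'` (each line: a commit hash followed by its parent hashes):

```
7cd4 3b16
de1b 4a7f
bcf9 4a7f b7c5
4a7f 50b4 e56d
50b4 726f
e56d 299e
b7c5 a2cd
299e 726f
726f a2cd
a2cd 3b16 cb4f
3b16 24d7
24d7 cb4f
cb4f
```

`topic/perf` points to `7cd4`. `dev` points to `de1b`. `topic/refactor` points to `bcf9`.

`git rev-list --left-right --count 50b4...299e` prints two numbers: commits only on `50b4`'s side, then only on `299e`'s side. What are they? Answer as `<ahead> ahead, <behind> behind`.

Reachable from 50b4: {24d7, 3b16, 50b4, 726f, a2cd, cb4f}.
Reachable from 299e: {24d7, 299e, 3b16, 726f, a2cd, cb4f}.
Only in 50b4's history (ahead): {50b4} — 1.
Only in 299e's history (behind): {299e} — 1.

1 ahead, 1 behind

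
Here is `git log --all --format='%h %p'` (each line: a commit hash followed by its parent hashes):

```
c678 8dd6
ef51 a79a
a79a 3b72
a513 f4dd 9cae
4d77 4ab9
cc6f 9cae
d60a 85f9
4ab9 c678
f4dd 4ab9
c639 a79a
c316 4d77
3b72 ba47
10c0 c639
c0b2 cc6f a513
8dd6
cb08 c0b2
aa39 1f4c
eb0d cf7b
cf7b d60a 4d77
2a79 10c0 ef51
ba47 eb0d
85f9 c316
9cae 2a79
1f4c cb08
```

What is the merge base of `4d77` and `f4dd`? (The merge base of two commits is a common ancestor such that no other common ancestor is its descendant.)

4ab9

Ancestors of 4d77: {4ab9, 4d77, 8dd6, c678}.
Ancestors of f4dd: {4ab9, 8dd6, c678, f4dd}.
Common ancestors: {4ab9, 8dd6, c678}.
Among these, 4ab9 is not an ancestor of any other common ancestor — it is the merge base.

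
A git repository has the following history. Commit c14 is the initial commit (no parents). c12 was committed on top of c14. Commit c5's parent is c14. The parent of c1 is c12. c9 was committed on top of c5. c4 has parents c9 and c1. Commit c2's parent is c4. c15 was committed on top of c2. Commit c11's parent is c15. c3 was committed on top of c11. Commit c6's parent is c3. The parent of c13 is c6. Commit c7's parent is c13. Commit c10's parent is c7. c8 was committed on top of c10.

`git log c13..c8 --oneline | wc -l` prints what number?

3

Reachable from c8: {c1, c10, c11, c12, c13, c14, c15, c2, c3, c4, c5, c6, c7, c8, c9}.
Reachable from c13: {c1, c11, c12, c13, c14, c15, c2, c3, c4, c5, c6, c9}.
In c8's history but not c13's: {c10, c7, c8} — 3 commits.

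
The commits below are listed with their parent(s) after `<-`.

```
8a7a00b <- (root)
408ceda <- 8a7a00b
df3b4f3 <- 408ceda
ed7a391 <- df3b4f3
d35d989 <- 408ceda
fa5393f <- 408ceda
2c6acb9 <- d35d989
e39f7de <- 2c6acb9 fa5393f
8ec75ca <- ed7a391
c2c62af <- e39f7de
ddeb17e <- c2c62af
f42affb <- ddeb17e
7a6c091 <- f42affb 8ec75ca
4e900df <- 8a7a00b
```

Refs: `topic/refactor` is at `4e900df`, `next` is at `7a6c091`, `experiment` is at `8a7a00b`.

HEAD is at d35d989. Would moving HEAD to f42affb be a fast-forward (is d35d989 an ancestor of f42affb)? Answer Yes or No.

A fast-forward from d35d989 to f42affb is possible iff d35d989 is an ancestor of f42affb.
Ancestors of f42affb: {2c6acb9, 408ceda, 8a7a00b, c2c62af, d35d989, ddeb17e, e39f7de, f42affb, fa5393f}.
d35d989 is among them, so fast-forward is possible.

Yes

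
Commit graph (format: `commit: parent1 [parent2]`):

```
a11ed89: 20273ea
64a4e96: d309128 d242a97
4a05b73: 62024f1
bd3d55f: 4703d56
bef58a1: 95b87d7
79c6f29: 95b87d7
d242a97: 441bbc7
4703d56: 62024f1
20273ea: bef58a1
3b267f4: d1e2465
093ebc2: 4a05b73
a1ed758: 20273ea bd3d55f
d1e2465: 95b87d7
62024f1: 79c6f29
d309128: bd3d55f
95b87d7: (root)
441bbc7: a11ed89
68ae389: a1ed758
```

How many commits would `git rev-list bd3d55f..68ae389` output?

4

Reachable from 68ae389: {20273ea, 4703d56, 62024f1, 68ae389, 79c6f29, 95b87d7, a1ed758, bd3d55f, bef58a1}.
Reachable from bd3d55f: {4703d56, 62024f1, 79c6f29, 95b87d7, bd3d55f}.
In 68ae389's history but not bd3d55f's: {20273ea, 68ae389, a1ed758, bef58a1} — 4 commits.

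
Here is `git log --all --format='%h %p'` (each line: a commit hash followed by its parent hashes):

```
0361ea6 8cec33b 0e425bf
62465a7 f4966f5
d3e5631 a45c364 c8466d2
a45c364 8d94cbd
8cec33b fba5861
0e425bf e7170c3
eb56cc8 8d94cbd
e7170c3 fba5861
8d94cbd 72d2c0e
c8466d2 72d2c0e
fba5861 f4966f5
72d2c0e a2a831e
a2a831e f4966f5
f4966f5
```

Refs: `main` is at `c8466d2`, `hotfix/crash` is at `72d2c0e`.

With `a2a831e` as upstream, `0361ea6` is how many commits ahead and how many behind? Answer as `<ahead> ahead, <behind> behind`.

5 ahead, 1 behind

Reachable from 0361ea6: {0361ea6, 0e425bf, 8cec33b, e7170c3, f4966f5, fba5861}.
Reachable from a2a831e: {a2a831e, f4966f5}.
Only in 0361ea6's history (ahead): {0361ea6, 0e425bf, 8cec33b, e7170c3, fba5861} — 5.
Only in a2a831e's history (behind): {a2a831e} — 1.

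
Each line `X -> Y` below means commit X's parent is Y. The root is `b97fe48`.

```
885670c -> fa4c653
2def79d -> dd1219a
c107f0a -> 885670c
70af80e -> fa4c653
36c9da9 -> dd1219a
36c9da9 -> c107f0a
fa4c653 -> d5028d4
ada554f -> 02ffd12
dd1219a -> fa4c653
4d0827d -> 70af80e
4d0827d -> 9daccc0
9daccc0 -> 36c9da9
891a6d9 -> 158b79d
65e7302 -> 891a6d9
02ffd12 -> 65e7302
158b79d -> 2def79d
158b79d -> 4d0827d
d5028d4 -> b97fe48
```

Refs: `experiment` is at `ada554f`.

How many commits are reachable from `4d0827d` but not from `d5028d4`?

8

Reachable from 4d0827d: {36c9da9, 4d0827d, 70af80e, 885670c, 9daccc0, b97fe48, c107f0a, d5028d4, dd1219a, fa4c653}.
Reachable from d5028d4: {b97fe48, d5028d4}.
In 4d0827d's history but not d5028d4's: {36c9da9, 4d0827d, 70af80e, 885670c, 9daccc0, c107f0a, dd1219a, fa4c653} — 8 commits.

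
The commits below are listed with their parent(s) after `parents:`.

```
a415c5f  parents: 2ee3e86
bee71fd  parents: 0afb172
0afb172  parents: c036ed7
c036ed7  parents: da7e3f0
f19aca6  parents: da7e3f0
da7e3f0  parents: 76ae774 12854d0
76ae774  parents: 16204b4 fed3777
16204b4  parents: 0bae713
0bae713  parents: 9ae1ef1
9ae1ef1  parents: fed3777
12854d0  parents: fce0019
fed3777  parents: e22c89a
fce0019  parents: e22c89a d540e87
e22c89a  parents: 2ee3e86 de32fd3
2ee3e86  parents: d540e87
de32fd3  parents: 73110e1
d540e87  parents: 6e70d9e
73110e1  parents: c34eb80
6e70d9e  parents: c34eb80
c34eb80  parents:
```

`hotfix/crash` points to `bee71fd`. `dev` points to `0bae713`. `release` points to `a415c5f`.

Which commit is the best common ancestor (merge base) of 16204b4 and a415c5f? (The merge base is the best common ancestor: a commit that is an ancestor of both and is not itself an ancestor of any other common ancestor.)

2ee3e86

Ancestors of 16204b4: {0bae713, 16204b4, 2ee3e86, 6e70d9e, 73110e1, 9ae1ef1, c34eb80, d540e87, de32fd3, e22c89a, fed3777}.
Ancestors of a415c5f: {2ee3e86, 6e70d9e, a415c5f, c34eb80, d540e87}.
Common ancestors: {2ee3e86, 6e70d9e, c34eb80, d540e87}.
Among these, 2ee3e86 is not an ancestor of any other common ancestor — it is the merge base.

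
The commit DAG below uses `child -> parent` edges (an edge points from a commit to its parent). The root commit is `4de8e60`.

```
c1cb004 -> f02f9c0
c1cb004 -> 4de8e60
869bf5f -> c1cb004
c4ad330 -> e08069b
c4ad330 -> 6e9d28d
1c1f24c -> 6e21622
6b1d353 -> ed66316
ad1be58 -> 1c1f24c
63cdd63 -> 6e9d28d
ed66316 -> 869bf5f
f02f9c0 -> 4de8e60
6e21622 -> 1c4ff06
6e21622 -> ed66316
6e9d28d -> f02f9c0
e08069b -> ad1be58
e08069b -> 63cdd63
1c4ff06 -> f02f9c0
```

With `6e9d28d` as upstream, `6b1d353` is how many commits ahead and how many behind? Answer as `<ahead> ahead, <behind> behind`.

4 ahead, 1 behind

Reachable from 6b1d353: {4de8e60, 6b1d353, 869bf5f, c1cb004, ed66316, f02f9c0}.
Reachable from 6e9d28d: {4de8e60, 6e9d28d, f02f9c0}.
Only in 6b1d353's history (ahead): {6b1d353, 869bf5f, c1cb004, ed66316} — 4.
Only in 6e9d28d's history (behind): {6e9d28d} — 1.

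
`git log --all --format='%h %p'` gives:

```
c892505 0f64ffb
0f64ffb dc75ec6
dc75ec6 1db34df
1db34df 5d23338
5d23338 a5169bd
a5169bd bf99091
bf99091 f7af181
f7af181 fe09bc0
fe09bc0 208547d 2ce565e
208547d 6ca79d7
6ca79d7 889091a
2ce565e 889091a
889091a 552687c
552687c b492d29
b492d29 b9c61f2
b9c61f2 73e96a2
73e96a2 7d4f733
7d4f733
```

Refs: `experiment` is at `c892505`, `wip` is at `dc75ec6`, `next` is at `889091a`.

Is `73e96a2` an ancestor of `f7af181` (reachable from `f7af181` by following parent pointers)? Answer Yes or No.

Yes

Ancestors of f7af181 (commits reachable by following parents): {208547d, 2ce565e, 552687c, 6ca79d7, 73e96a2, 7d4f733, 889091a, b492d29, b9c61f2, f7af181, fe09bc0}.
73e96a2 is in that set, so it is an ancestor of f7af181.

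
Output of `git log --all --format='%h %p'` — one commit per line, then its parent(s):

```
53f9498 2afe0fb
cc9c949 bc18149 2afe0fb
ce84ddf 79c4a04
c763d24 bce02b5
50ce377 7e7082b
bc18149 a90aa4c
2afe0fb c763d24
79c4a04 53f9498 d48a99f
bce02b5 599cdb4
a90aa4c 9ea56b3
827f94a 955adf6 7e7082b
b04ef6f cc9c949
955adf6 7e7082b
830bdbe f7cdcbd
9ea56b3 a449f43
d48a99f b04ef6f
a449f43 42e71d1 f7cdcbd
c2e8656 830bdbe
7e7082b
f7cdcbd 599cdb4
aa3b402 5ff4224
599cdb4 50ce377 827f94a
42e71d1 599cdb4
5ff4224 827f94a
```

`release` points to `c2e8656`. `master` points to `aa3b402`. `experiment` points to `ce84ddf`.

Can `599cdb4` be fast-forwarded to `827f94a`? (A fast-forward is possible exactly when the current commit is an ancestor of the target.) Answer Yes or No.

A fast-forward from 599cdb4 to 827f94a is possible iff 599cdb4 is an ancestor of 827f94a.
Ancestors of 827f94a: {7e7082b, 827f94a, 955adf6}.
599cdb4 is not among them, so fast-forward is not possible.

No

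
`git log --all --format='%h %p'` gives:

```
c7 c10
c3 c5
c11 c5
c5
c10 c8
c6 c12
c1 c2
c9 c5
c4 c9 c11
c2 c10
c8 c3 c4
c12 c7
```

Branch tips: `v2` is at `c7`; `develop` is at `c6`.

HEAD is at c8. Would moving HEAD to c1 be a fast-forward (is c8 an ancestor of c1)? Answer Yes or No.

Yes

A fast-forward from c8 to c1 is possible iff c8 is an ancestor of c1.
Ancestors of c1: {c1, c10, c11, c2, c3, c4, c5, c8, c9}.
c8 is among them, so fast-forward is possible.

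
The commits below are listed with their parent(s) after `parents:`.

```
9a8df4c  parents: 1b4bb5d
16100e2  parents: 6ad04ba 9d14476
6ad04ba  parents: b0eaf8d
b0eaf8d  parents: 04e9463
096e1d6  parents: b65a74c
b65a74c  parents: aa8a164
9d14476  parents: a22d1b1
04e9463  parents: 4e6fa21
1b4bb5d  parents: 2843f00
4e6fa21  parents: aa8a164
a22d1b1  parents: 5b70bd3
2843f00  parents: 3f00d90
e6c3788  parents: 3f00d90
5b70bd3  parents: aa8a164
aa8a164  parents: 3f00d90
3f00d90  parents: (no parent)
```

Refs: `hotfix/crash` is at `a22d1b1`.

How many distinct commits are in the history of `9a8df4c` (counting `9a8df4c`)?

Walking parent pointers from 9a8df4c: reachable set = {1b4bb5d, 2843f00, 3f00d90, 9a8df4c}.
That is 4 commits.

4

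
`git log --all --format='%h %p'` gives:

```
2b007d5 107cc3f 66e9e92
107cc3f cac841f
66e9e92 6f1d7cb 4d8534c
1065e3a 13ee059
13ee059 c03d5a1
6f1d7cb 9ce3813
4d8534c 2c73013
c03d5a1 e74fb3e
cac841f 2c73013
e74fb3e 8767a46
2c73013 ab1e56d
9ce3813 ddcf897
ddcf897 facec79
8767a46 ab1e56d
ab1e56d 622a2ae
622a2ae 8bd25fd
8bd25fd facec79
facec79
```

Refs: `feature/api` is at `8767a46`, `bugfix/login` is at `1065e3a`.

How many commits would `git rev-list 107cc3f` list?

7

Walking parent pointers from 107cc3f: reachable set = {107cc3f, 2c73013, 622a2ae, 8bd25fd, ab1e56d, cac841f, facec79}.
That is 7 commits.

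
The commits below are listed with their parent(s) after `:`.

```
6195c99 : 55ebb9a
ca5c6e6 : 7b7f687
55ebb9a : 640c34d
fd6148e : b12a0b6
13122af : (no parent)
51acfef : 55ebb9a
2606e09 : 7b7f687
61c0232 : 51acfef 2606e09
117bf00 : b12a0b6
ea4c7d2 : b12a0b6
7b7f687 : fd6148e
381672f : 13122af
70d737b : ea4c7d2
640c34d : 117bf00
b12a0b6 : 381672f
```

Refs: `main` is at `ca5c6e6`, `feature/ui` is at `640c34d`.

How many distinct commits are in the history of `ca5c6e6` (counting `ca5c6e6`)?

Walking parent pointers from ca5c6e6: reachable set = {13122af, 381672f, 7b7f687, b12a0b6, ca5c6e6, fd6148e}.
That is 6 commits.

6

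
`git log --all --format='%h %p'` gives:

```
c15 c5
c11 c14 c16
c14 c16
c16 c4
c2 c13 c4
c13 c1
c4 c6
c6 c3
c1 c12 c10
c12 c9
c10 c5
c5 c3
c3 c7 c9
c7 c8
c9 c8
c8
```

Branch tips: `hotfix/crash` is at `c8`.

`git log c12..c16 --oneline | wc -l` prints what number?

Reachable from c16: {c16, c3, c4, c6, c7, c8, c9}.
Reachable from c12: {c12, c8, c9}.
In c16's history but not c12's: {c16, c3, c4, c6, c7} — 5 commits.

5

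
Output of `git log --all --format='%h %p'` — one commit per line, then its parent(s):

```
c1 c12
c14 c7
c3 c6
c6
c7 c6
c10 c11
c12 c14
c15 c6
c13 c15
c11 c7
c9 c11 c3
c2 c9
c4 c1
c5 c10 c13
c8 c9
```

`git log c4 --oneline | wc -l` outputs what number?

Walking parent pointers from c4: reachable set = {c1, c12, c14, c4, c6, c7}.
That is 6 commits.

6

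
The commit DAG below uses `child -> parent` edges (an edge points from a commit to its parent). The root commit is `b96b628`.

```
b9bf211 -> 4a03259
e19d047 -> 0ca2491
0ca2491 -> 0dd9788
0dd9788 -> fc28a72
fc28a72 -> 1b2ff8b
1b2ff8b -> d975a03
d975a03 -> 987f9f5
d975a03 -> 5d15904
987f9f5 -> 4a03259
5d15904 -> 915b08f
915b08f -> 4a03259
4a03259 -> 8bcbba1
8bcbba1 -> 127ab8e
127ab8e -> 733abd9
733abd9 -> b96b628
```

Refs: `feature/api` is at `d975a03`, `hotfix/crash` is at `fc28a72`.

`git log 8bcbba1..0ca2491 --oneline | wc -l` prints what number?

Reachable from 0ca2491: {0ca2491, 0dd9788, 127ab8e, 1b2ff8b, 4a03259, 5d15904, 733abd9, 8bcbba1, 915b08f, 987f9f5, b96b628, d975a03, fc28a72}.
Reachable from 8bcbba1: {127ab8e, 733abd9, 8bcbba1, b96b628}.
In 0ca2491's history but not 8bcbba1's: {0ca2491, 0dd9788, 1b2ff8b, 4a03259, 5d15904, 915b08f, 987f9f5, d975a03, fc28a72} — 9 commits.

9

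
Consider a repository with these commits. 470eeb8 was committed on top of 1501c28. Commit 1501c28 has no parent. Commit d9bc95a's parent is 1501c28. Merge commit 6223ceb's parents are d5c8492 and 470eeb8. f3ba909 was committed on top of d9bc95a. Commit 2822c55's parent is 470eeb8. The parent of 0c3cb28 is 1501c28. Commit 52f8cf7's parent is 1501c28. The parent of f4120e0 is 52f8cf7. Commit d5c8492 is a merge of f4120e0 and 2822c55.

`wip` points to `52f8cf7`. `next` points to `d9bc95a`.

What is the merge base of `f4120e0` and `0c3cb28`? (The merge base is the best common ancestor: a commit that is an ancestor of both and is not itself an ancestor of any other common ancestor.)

Ancestors of f4120e0: {1501c28, 52f8cf7, f4120e0}.
Ancestors of 0c3cb28: {0c3cb28, 1501c28}.
Common ancestors: {1501c28}.
The only common ancestor is 1501c28, so it is the merge base.

1501c28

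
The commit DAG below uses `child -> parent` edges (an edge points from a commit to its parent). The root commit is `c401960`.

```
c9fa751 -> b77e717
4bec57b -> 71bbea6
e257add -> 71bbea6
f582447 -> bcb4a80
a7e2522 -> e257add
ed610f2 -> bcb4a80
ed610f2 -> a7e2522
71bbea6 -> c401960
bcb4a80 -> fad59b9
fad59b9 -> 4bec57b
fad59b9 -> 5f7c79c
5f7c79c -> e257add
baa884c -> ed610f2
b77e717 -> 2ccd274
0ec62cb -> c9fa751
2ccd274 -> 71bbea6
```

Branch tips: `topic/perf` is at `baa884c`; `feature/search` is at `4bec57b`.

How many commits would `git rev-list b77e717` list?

Walking parent pointers from b77e717: reachable set = {2ccd274, 71bbea6, b77e717, c401960}.
That is 4 commits.

4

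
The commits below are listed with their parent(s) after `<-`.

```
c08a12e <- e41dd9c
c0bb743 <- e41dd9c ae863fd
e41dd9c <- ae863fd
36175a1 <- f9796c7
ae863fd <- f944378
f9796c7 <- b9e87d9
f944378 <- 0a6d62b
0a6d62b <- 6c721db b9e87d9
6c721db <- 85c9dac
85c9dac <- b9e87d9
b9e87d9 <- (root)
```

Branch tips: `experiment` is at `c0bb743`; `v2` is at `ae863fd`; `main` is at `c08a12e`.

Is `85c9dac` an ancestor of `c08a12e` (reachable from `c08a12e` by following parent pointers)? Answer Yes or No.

Yes

Ancestors of c08a12e (commits reachable by following parents): {0a6d62b, 6c721db, 85c9dac, ae863fd, b9e87d9, c08a12e, e41dd9c, f944378}.
85c9dac is in that set, so it is an ancestor of c08a12e.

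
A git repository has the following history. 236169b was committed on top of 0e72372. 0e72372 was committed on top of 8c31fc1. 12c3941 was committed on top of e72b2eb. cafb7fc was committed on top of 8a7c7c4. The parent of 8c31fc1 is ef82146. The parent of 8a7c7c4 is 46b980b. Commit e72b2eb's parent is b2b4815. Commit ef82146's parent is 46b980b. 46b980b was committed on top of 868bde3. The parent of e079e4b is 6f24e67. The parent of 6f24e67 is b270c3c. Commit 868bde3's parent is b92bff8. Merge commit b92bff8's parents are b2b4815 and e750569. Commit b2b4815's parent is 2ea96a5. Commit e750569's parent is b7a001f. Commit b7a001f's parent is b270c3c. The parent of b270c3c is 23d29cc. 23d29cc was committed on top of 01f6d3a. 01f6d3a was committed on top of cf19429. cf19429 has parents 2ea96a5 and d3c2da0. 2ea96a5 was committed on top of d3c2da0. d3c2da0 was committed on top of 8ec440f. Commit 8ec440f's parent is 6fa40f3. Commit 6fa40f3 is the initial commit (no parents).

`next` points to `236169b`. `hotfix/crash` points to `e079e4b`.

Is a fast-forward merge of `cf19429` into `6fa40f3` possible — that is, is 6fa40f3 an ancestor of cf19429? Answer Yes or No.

A fast-forward from 6fa40f3 to cf19429 is possible iff 6fa40f3 is an ancestor of cf19429.
Ancestors of cf19429: {2ea96a5, 6fa40f3, 8ec440f, cf19429, d3c2da0}.
6fa40f3 is among them, so fast-forward is possible.

Yes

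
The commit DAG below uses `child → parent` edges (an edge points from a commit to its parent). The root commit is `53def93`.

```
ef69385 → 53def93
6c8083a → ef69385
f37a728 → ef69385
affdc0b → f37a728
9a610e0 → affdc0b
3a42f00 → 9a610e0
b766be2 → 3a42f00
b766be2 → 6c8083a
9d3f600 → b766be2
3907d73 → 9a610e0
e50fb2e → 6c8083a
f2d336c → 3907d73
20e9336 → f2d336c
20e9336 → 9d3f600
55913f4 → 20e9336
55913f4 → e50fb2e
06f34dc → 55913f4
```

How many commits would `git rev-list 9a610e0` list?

Walking parent pointers from 9a610e0: reachable set = {53def93, 9a610e0, affdc0b, ef69385, f37a728}.
That is 5 commits.

5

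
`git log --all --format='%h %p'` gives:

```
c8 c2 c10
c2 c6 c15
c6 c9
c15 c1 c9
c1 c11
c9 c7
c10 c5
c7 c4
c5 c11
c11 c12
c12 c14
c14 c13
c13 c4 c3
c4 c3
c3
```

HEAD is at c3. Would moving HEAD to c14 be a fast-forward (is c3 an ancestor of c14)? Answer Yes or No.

A fast-forward from c3 to c14 is possible iff c3 is an ancestor of c14.
Ancestors of c14: {c13, c14, c3, c4}.
c3 is among them, so fast-forward is possible.

Yes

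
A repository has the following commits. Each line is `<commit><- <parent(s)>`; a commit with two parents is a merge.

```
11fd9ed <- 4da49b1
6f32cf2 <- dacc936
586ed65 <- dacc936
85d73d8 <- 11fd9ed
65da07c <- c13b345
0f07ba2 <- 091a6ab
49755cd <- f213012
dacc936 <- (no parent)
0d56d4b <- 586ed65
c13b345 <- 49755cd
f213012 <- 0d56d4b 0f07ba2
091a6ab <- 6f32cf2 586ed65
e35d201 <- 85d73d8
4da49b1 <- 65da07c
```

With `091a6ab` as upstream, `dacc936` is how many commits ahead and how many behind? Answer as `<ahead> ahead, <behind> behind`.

Reachable from dacc936: {dacc936}.
Reachable from 091a6ab: {091a6ab, 586ed65, 6f32cf2, dacc936}.
Only in dacc936's history (ahead): {} — 0.
Only in 091a6ab's history (behind): {091a6ab, 586ed65, 6f32cf2} — 3.

0 ahead, 3 behind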